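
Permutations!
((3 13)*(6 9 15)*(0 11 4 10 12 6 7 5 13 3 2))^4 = ((0 11 4 10 12 6 9 15 7 5 13 2))^4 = (0 12 7)(2 10 15)(4 9 13)(5 11 6)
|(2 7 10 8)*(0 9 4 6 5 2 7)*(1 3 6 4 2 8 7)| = |(0 9 2)(1 3 6 5 8)(7 10)| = 30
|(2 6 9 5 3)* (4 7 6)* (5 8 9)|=|(2 4 7 6 5 3)(8 9)|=6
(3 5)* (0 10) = [10, 1, 2, 5, 4, 3, 6, 7, 8, 9, 0] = (0 10)(3 5)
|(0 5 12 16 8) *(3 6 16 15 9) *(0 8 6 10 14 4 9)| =20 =|(0 5 12 15)(3 10 14 4 9)(6 16)|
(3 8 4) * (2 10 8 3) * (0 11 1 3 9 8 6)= [11, 3, 10, 9, 2, 5, 0, 7, 4, 8, 6, 1]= (0 11 1 3 9 8 4 2 10 6)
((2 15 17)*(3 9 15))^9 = (2 17 15 9 3)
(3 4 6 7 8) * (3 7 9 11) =(3 4 6 9 11)(7 8) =[0, 1, 2, 4, 6, 5, 9, 8, 7, 11, 10, 3]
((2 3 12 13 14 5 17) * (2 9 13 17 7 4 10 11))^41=((2 3 12 17 9 13 14 5 7 4 10 11))^41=(2 13 10 17 7 3 14 11 9 4 12 5)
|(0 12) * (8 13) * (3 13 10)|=|(0 12)(3 13 8 10)|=4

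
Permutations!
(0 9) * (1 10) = [9, 10, 2, 3, 4, 5, 6, 7, 8, 0, 1] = (0 9)(1 10)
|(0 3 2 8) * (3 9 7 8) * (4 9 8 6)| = 4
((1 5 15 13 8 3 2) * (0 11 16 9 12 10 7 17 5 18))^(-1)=((0 11 16 9 12 10 7 17 5 15 13 8 3 2 1 18))^(-1)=(0 18 1 2 3 8 13 15 5 17 7 10 12 9 16 11)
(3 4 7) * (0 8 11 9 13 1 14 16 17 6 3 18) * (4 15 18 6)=(0 8 11 9 13 1 14 16 17 4 7 6 3 15 18)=[8, 14, 2, 15, 7, 5, 3, 6, 11, 13, 10, 9, 12, 1, 16, 18, 17, 4, 0]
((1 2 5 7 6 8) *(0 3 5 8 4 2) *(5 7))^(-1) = ((0 3 7 6 4 2 8 1))^(-1) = (0 1 8 2 4 6 7 3)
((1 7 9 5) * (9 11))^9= (1 5 9 11 7)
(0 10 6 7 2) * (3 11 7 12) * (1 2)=[10, 2, 0, 11, 4, 5, 12, 1, 8, 9, 6, 7, 3]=(0 10 6 12 3 11 7 1 2)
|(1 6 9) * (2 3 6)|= 5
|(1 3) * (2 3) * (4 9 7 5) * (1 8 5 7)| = |(1 2 3 8 5 4 9)| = 7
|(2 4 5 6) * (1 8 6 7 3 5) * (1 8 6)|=15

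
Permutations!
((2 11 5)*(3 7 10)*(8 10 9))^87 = ((2 11 5)(3 7 9 8 10))^87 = (11)(3 9 10 7 8)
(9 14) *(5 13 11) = (5 13 11)(9 14) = [0, 1, 2, 3, 4, 13, 6, 7, 8, 14, 10, 5, 12, 11, 9]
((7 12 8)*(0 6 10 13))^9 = (0 6 10 13)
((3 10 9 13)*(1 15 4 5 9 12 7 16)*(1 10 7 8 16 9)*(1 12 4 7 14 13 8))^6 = ((1 15 7 9 8 16 10 4 5 12)(3 14 13))^6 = (1 10 7 5 8)(4 9 12 16 15)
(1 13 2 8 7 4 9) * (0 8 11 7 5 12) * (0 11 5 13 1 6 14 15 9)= (0 8 13 2 5 12 11 7 4)(6 14 15 9)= [8, 1, 5, 3, 0, 12, 14, 4, 13, 6, 10, 7, 11, 2, 15, 9]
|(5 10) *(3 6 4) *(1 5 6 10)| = 4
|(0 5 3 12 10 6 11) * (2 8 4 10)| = |(0 5 3 12 2 8 4 10 6 11)| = 10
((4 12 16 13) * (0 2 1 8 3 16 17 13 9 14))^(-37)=(0 8 9 2 3 14 1 16)(4 13 17 12)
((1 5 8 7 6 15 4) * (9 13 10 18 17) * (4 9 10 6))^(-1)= ((1 5 8 7 4)(6 15 9 13)(10 18 17))^(-1)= (1 4 7 8 5)(6 13 9 15)(10 17 18)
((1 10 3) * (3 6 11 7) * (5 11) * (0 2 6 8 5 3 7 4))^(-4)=(0 8 6 11 1)(2 5 3 4 10)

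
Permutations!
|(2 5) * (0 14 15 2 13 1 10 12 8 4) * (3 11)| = 22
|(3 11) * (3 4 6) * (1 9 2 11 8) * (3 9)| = 15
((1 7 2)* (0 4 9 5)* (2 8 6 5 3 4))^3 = (9)(0 7 5 1 6 2 8)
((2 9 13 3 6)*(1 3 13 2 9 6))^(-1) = ((13)(1 3)(2 6 9))^(-1) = (13)(1 3)(2 9 6)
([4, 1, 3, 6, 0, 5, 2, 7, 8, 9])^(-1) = (9)(0 4)(2 6 3)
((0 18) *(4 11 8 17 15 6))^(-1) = (0 18)(4 6 15 17 8 11)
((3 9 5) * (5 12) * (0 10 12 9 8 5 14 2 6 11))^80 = ((0 10 12 14 2 6 11)(3 8 5))^80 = (0 14 11 12 6 10 2)(3 5 8)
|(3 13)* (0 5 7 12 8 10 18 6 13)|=|(0 5 7 12 8 10 18 6 13 3)|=10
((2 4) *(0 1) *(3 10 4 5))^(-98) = ((0 1)(2 5 3 10 4))^(-98) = (2 3 4 5 10)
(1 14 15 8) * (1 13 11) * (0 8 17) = [8, 14, 2, 3, 4, 5, 6, 7, 13, 9, 10, 1, 12, 11, 15, 17, 16, 0] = (0 8 13 11 1 14 15 17)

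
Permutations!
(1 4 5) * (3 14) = (1 4 5)(3 14) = [0, 4, 2, 14, 5, 1, 6, 7, 8, 9, 10, 11, 12, 13, 3]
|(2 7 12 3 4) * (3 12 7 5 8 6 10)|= |(12)(2 5 8 6 10 3 4)|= 7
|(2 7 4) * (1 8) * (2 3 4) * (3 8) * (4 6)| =10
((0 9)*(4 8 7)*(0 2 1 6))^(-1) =((0 9 2 1 6)(4 8 7))^(-1) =(0 6 1 2 9)(4 7 8)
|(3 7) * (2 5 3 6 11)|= |(2 5 3 7 6 11)|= 6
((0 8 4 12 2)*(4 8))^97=(0 4 12 2)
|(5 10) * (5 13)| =3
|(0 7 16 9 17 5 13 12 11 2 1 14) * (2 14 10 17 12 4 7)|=14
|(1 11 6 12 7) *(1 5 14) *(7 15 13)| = 9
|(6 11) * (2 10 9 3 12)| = 10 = |(2 10 9 3 12)(6 11)|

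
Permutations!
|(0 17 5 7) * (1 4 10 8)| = 4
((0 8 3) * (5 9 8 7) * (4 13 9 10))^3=(0 10 9)(3 5 13)(4 8 7)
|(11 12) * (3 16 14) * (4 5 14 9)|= 6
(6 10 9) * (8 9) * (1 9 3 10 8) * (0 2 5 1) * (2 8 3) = (0 8 2 5 1 9 6 3 10) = [8, 9, 5, 10, 4, 1, 3, 7, 2, 6, 0]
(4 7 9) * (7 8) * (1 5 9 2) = (1 5 9 4 8 7 2) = [0, 5, 1, 3, 8, 9, 6, 2, 7, 4]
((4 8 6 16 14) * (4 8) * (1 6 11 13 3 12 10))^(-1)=(1 10 12 3 13 11 8 14 16 6)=((1 6 16 14 8 11 13 3 12 10))^(-1)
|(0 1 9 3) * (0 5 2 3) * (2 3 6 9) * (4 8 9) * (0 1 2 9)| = 10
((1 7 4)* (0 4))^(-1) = ((0 4 1 7))^(-1) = (0 7 1 4)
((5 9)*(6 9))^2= (5 9 6)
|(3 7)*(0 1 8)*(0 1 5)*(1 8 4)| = |(8)(0 5)(1 4)(3 7)| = 2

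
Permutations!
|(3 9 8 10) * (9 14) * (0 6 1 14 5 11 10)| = 12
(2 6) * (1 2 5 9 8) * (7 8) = (1 2 6 5 9 7 8) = [0, 2, 6, 3, 4, 9, 5, 8, 1, 7]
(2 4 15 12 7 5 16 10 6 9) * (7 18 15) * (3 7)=(2 4 3 7 5 16 10 6 9)(12 18 15)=[0, 1, 4, 7, 3, 16, 9, 5, 8, 2, 6, 11, 18, 13, 14, 12, 10, 17, 15]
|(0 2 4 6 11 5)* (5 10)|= |(0 2 4 6 11 10 5)|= 7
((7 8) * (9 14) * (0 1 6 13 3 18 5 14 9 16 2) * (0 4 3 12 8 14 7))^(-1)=((0 1 6 13 12 8)(2 4 3 18 5 7 14 16))^(-1)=(0 8 12 13 6 1)(2 16 14 7 5 18 3 4)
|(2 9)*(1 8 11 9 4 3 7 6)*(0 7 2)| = 21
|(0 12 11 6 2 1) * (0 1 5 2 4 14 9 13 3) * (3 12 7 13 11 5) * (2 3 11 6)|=|(0 7 13 12 5 3)(2 11)(4 14 9 6)|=12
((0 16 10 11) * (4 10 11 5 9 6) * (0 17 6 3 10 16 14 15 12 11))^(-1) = ((0 14 15 12 11 17 6 4 16)(3 10 5 9))^(-1) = (0 16 4 6 17 11 12 15 14)(3 9 5 10)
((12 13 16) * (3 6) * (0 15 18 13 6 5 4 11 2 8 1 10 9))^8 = ((0 15 18 13 16 12 6 3 5 4 11 2 8 1 10 9))^8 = (0 5)(1 12)(2 13)(3 9)(4 15)(6 10)(8 16)(11 18)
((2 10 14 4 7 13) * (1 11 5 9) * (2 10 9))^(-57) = ((1 11 5 2 9)(4 7 13 10 14))^(-57) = (1 2 11 9 5)(4 10 7 14 13)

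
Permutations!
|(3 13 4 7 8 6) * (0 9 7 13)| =|(0 9 7 8 6 3)(4 13)| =6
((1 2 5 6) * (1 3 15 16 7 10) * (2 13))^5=((1 13 2 5 6 3 15 16 7 10))^5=(1 3)(2 16)(5 7)(6 10)(13 15)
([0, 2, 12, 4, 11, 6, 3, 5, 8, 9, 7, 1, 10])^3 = [0, 10, 7, 1, 2, 4, 11, 3, 8, 9, 6, 12, 5]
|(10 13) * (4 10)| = |(4 10 13)| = 3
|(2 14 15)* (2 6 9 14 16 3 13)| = |(2 16 3 13)(6 9 14 15)| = 4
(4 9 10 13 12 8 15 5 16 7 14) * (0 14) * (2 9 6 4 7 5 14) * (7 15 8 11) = (0 2 9 10 13 12 11 7)(4 6)(5 16)(14 15) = [2, 1, 9, 3, 6, 16, 4, 0, 8, 10, 13, 7, 11, 12, 15, 14, 5]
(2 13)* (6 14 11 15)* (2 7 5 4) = [0, 1, 13, 3, 2, 4, 14, 5, 8, 9, 10, 15, 12, 7, 11, 6] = (2 13 7 5 4)(6 14 11 15)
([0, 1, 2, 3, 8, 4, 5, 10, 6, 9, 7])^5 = (4 8 6 5)(7 10)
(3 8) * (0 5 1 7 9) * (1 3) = [5, 7, 2, 8, 4, 3, 6, 9, 1, 0] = (0 5 3 8 1 7 9)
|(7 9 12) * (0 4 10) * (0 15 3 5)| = 6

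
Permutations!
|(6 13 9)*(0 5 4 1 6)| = 7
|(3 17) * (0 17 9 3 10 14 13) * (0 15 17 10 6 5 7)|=18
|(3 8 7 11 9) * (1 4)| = 10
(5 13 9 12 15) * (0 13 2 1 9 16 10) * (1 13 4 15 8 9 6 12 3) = (0 4 15 5 2 13 16 10)(1 6 12 8 9 3) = [4, 6, 13, 1, 15, 2, 12, 7, 9, 3, 0, 11, 8, 16, 14, 5, 10]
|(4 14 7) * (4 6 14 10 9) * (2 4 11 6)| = 8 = |(2 4 10 9 11 6 14 7)|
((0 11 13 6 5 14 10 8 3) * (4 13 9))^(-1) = ((0 11 9 4 13 6 5 14 10 8 3))^(-1) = (0 3 8 10 14 5 6 13 4 9 11)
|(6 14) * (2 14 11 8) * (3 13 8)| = 7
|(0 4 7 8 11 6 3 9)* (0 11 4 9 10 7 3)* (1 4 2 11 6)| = |(0 9 6)(1 4 3 10 7 8 2 11)| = 24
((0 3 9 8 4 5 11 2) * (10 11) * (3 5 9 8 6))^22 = (0 10 2 5 11)(3 4 6 8 9)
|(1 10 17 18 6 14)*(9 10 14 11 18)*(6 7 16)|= 30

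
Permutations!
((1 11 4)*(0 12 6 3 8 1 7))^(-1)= ((0 12 6 3 8 1 11 4 7))^(-1)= (0 7 4 11 1 8 3 6 12)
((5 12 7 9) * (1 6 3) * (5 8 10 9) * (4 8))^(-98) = ((1 6 3)(4 8 10 9)(5 12 7))^(-98) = (1 6 3)(4 10)(5 12 7)(8 9)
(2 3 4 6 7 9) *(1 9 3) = (1 9 2)(3 4 6 7) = [0, 9, 1, 4, 6, 5, 7, 3, 8, 2]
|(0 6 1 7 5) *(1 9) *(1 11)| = |(0 6 9 11 1 7 5)| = 7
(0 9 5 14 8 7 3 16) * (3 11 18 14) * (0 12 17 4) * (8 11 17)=(0 9 5 3 16 12 8 7 17 4)(11 18 14)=[9, 1, 2, 16, 0, 3, 6, 17, 7, 5, 10, 18, 8, 13, 11, 15, 12, 4, 14]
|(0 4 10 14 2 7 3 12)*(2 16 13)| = 10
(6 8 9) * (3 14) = (3 14)(6 8 9) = [0, 1, 2, 14, 4, 5, 8, 7, 9, 6, 10, 11, 12, 13, 3]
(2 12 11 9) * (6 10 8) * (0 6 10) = [6, 1, 12, 3, 4, 5, 0, 7, 10, 2, 8, 9, 11] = (0 6)(2 12 11 9)(8 10)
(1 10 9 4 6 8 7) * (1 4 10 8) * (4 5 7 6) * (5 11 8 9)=(1 9 10 5 7 11 8 6)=[0, 9, 2, 3, 4, 7, 1, 11, 6, 10, 5, 8]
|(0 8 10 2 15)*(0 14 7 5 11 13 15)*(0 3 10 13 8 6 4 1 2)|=7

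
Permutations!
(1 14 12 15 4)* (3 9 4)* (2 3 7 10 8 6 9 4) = [0, 14, 3, 4, 1, 5, 9, 10, 6, 2, 8, 11, 15, 13, 12, 7] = (1 14 12 15 7 10 8 6 9 2 3 4)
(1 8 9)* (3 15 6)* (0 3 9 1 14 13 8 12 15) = (0 3)(1 12 15 6 9 14 13 8) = [3, 12, 2, 0, 4, 5, 9, 7, 1, 14, 10, 11, 15, 8, 13, 6]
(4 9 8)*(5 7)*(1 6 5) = (1 6 5 7)(4 9 8) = [0, 6, 2, 3, 9, 7, 5, 1, 4, 8]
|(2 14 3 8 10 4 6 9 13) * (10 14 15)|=21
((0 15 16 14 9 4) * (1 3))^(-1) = ((0 15 16 14 9 4)(1 3))^(-1) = (0 4 9 14 16 15)(1 3)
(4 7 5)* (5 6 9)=(4 7 6 9 5)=[0, 1, 2, 3, 7, 4, 9, 6, 8, 5]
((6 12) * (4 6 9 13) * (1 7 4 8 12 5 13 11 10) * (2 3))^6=(1 8 7 12 4 9 6 11 5 10 13)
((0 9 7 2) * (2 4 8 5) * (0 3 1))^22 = ((0 9 7 4 8 5 2 3 1))^22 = (0 8 1 4 3 7 2 9 5)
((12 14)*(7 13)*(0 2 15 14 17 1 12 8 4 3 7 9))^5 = ((0 2 15 14 8 4 3 7 13 9)(1 12 17))^5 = (0 4)(1 17 12)(2 3)(7 15)(8 9)(13 14)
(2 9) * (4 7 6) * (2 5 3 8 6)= (2 9 5 3 8 6 4 7)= [0, 1, 9, 8, 7, 3, 4, 2, 6, 5]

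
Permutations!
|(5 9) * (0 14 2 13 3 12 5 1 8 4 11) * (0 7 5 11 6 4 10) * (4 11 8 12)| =|(0 14 2 13 3 4 6 11 7 5 9 1 12 8 10)| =15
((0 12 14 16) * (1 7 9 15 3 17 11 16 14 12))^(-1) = (0 16 11 17 3 15 9 7 1)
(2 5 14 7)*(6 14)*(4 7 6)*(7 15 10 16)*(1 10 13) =(1 10 16 7 2 5 4 15 13)(6 14) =[0, 10, 5, 3, 15, 4, 14, 2, 8, 9, 16, 11, 12, 1, 6, 13, 7]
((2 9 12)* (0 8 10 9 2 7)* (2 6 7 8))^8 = (12)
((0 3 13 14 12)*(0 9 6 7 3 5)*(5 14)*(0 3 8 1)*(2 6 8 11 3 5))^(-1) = (0 1 8 9 12 14)(2 13 3 11 7 6)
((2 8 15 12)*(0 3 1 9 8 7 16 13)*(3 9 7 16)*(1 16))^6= ((0 9 8 15 12 2 1 7 3 16 13))^6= (0 1 9 7 8 3 15 16 12 13 2)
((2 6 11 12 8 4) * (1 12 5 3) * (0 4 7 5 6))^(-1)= (0 2 4)(1 3 5 7 8 12)(6 11)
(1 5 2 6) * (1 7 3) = [0, 5, 6, 1, 4, 2, 7, 3] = (1 5 2 6 7 3)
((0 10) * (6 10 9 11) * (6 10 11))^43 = ((0 9 6 11 10))^43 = (0 11 9 10 6)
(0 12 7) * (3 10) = (0 12 7)(3 10) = [12, 1, 2, 10, 4, 5, 6, 0, 8, 9, 3, 11, 7]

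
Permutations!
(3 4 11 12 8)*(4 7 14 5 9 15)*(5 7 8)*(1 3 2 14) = (1 3 8 2 14 7)(4 11 12 5 9 15) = [0, 3, 14, 8, 11, 9, 6, 1, 2, 15, 10, 12, 5, 13, 7, 4]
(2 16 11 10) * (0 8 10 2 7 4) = (0 8 10 7 4)(2 16 11) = [8, 1, 16, 3, 0, 5, 6, 4, 10, 9, 7, 2, 12, 13, 14, 15, 11]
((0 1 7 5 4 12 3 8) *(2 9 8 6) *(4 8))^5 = (2 6 3 12 4 9)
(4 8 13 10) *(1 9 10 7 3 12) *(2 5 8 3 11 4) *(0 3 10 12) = [3, 9, 5, 0, 10, 8, 6, 11, 13, 12, 2, 4, 1, 7] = (0 3)(1 9 12)(2 5 8 13 7 11 4 10)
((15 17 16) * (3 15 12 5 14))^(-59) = ((3 15 17 16 12 5 14))^(-59) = (3 12 15 5 17 14 16)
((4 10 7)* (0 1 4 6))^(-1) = (0 6 7 10 4 1)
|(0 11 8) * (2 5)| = |(0 11 8)(2 5)| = 6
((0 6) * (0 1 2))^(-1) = ((0 6 1 2))^(-1) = (0 2 1 6)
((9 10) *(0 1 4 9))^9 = ((0 1 4 9 10))^9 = (0 10 9 4 1)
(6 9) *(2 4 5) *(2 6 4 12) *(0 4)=(0 4 5 6 9)(2 12)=[4, 1, 12, 3, 5, 6, 9, 7, 8, 0, 10, 11, 2]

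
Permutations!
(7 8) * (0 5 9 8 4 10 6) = (0 5 9 8 7 4 10 6) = [5, 1, 2, 3, 10, 9, 0, 4, 7, 8, 6]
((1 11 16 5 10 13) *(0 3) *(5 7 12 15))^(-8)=(1 11 16 7 12 15 5 10 13)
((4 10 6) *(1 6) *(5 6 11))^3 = ((1 11 5 6 4 10))^3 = (1 6)(4 11)(5 10)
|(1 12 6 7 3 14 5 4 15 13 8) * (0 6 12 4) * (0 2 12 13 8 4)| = 13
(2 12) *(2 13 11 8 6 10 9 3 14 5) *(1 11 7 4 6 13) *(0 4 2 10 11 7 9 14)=(0 4 6 11 8 13 9 3)(1 7 2 12)(5 10 14)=[4, 7, 12, 0, 6, 10, 11, 2, 13, 3, 14, 8, 1, 9, 5]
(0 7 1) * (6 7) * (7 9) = (0 6 9 7 1) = [6, 0, 2, 3, 4, 5, 9, 1, 8, 7]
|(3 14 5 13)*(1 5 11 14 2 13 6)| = |(1 5 6)(2 13 3)(11 14)| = 6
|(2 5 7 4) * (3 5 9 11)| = |(2 9 11 3 5 7 4)| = 7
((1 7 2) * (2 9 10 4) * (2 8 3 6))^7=((1 7 9 10 4 8 3 6 2))^7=(1 6 8 10 7 2 3 4 9)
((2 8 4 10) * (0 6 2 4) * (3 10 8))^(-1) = (0 8 4 10 3 2 6) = ((0 6 2 3 10 4 8))^(-1)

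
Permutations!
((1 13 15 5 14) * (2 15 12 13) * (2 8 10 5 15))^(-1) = ((15)(1 8 10 5 14)(12 13))^(-1) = (15)(1 14 5 10 8)(12 13)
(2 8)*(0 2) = (0 2 8) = [2, 1, 8, 3, 4, 5, 6, 7, 0]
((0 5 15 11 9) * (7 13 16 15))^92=((0 5 7 13 16 15 11 9))^92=(0 16)(5 15)(7 11)(9 13)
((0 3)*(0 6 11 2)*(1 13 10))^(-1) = (0 2 11 6 3)(1 10 13)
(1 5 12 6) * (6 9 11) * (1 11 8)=(1 5 12 9 8)(6 11)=[0, 5, 2, 3, 4, 12, 11, 7, 1, 8, 10, 6, 9]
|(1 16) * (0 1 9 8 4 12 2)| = |(0 1 16 9 8 4 12 2)| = 8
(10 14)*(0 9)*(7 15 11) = [9, 1, 2, 3, 4, 5, 6, 15, 8, 0, 14, 7, 12, 13, 10, 11] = (0 9)(7 15 11)(10 14)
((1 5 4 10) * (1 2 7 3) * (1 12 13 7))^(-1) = (1 2 10 4 5)(3 7 13 12)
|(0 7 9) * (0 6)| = 4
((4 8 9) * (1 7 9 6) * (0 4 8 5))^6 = (1 7 9 8 6)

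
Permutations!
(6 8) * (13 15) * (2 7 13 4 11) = (2 7 13 15 4 11)(6 8) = [0, 1, 7, 3, 11, 5, 8, 13, 6, 9, 10, 2, 12, 15, 14, 4]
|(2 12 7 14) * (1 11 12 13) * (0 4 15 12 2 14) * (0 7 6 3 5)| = 28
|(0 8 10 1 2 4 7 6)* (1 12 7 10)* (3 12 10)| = |(0 8 1 2 4 3 12 7 6)| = 9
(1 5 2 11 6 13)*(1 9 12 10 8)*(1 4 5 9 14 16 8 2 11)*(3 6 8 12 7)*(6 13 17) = (1 9 7 3 13 14 16 12 10 2)(4 5 11 8)(6 17) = [0, 9, 1, 13, 5, 11, 17, 3, 4, 7, 2, 8, 10, 14, 16, 15, 12, 6]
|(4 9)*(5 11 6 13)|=4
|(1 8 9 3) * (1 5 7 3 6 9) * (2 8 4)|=12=|(1 4 2 8)(3 5 7)(6 9)|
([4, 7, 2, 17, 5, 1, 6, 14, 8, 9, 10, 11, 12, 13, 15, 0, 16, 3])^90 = (17)(0 15 14 7 1 5 4)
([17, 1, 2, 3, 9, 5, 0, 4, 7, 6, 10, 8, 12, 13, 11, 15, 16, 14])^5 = [7, 1, 2, 3, 14, 5, 8, 17, 0, 11, 10, 6, 12, 13, 9, 15, 16, 4]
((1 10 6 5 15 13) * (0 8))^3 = ((0 8)(1 10 6 5 15 13))^3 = (0 8)(1 5)(6 13)(10 15)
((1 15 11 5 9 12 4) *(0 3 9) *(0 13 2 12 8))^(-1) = ((0 3 9 8)(1 15 11 5 13 2 12 4))^(-1) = (0 8 9 3)(1 4 12 2 13 5 11 15)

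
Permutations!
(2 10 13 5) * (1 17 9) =(1 17 9)(2 10 13 5) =[0, 17, 10, 3, 4, 2, 6, 7, 8, 1, 13, 11, 12, 5, 14, 15, 16, 9]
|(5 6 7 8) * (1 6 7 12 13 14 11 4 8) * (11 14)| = |(14)(1 6 12 13 11 4 8 5 7)| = 9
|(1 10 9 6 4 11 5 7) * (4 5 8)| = |(1 10 9 6 5 7)(4 11 8)| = 6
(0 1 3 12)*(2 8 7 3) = (0 1 2 8 7 3 12) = [1, 2, 8, 12, 4, 5, 6, 3, 7, 9, 10, 11, 0]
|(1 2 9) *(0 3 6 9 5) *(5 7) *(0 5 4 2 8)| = 6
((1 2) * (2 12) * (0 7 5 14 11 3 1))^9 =(14)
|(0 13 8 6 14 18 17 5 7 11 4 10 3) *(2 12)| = |(0 13 8 6 14 18 17 5 7 11 4 10 3)(2 12)| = 26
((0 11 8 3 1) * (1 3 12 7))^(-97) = (0 1 7 12 8 11) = ((0 11 8 12 7 1))^(-97)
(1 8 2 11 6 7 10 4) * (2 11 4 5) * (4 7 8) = (1 4)(2 7 10 5)(6 8 11) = [0, 4, 7, 3, 1, 2, 8, 10, 11, 9, 5, 6]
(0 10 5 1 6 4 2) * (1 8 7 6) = (0 10 5 8 7 6 4 2) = [10, 1, 0, 3, 2, 8, 4, 6, 7, 9, 5]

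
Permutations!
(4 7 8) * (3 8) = (3 8 4 7) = [0, 1, 2, 8, 7, 5, 6, 3, 4]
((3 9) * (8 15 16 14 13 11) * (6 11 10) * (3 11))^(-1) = ((3 9 11 8 15 16 14 13 10 6))^(-1) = (3 6 10 13 14 16 15 8 11 9)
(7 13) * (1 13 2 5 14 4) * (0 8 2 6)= [8, 13, 5, 3, 1, 14, 0, 6, 2, 9, 10, 11, 12, 7, 4]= (0 8 2 5 14 4 1 13 7 6)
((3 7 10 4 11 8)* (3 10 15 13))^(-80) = ((3 7 15 13)(4 11 8 10))^(-80) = (15)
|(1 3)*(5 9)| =2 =|(1 3)(5 9)|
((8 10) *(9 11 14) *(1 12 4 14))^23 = (1 11 9 14 4 12)(8 10)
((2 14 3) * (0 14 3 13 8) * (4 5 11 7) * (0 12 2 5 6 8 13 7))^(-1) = ((0 14 7 4 6 8 12 2 3 5 11))^(-1) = (0 11 5 3 2 12 8 6 4 7 14)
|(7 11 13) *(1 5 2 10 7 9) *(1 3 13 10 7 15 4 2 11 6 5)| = |(2 7 6 5 11 10 15 4)(3 13 9)| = 24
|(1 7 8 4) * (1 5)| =|(1 7 8 4 5)| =5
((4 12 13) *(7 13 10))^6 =((4 12 10 7 13))^6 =(4 12 10 7 13)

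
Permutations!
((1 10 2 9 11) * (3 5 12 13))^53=((1 10 2 9 11)(3 5 12 13))^53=(1 9 10 11 2)(3 5 12 13)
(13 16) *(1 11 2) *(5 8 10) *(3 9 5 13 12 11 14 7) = (1 14 7 3 9 5 8 10 13 16 12 11 2) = [0, 14, 1, 9, 4, 8, 6, 3, 10, 5, 13, 2, 11, 16, 7, 15, 12]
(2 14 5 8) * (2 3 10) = (2 14 5 8 3 10) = [0, 1, 14, 10, 4, 8, 6, 7, 3, 9, 2, 11, 12, 13, 5]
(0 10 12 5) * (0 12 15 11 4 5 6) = (0 10 15 11 4 5 12 6) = [10, 1, 2, 3, 5, 12, 0, 7, 8, 9, 15, 4, 6, 13, 14, 11]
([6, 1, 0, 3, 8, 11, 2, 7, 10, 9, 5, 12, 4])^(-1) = (0 2 6)(4 12 11 5 10 8)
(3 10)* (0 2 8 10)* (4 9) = (0 2 8 10 3)(4 9) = [2, 1, 8, 0, 9, 5, 6, 7, 10, 4, 3]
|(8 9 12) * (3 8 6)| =5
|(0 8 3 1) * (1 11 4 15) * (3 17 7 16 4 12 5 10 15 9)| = 14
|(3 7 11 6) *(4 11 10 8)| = 7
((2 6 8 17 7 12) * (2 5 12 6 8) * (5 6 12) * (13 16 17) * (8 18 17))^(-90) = (18)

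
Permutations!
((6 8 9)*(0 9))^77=((0 9 6 8))^77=(0 9 6 8)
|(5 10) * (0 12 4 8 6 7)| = 6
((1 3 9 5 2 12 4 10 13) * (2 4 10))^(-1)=(1 13 10 12 2 4 5 9 3)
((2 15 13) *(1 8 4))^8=((1 8 4)(2 15 13))^8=(1 4 8)(2 13 15)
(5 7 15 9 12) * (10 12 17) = (5 7 15 9 17 10 12) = [0, 1, 2, 3, 4, 7, 6, 15, 8, 17, 12, 11, 5, 13, 14, 9, 16, 10]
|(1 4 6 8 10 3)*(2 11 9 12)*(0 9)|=30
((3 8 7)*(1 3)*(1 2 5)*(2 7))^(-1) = ((1 3 8 2 5))^(-1) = (1 5 2 8 3)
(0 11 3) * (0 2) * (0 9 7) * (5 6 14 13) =[11, 1, 9, 2, 4, 6, 14, 0, 8, 7, 10, 3, 12, 5, 13] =(0 11 3 2 9 7)(5 6 14 13)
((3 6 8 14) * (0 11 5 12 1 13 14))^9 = ((0 11 5 12 1 13 14 3 6 8))^9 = (0 8 6 3 14 13 1 12 5 11)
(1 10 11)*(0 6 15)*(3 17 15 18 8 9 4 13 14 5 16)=[6, 10, 2, 17, 13, 16, 18, 7, 9, 4, 11, 1, 12, 14, 5, 0, 3, 15, 8]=(0 6 18 8 9 4 13 14 5 16 3 17 15)(1 10 11)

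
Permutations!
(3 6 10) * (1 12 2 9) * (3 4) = (1 12 2 9)(3 6 10 4) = [0, 12, 9, 6, 3, 5, 10, 7, 8, 1, 4, 11, 2]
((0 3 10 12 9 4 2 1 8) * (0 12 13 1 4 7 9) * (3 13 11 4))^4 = ((0 13 1 8 12)(2 3 10 11 4)(7 9))^4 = (0 12 8 1 13)(2 4 11 10 3)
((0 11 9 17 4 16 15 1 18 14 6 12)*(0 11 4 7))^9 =((0 4 16 15 1 18 14 6 12 11 9 17 7))^9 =(0 11 18 4 9 14 16 17 6 15 7 12 1)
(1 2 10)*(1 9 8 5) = (1 2 10 9 8 5) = [0, 2, 10, 3, 4, 1, 6, 7, 5, 8, 9]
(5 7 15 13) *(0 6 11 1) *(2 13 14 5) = (0 6 11 1)(2 13)(5 7 15 14) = [6, 0, 13, 3, 4, 7, 11, 15, 8, 9, 10, 1, 12, 2, 5, 14]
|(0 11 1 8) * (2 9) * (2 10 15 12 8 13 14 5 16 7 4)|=|(0 11 1 13 14 5 16 7 4 2 9 10 15 12 8)|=15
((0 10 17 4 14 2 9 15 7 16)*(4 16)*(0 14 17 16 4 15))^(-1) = (0 9 2 14 16 10)(4 17)(7 15)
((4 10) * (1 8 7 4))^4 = ((1 8 7 4 10))^4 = (1 10 4 7 8)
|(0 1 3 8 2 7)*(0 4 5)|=|(0 1 3 8 2 7 4 5)|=8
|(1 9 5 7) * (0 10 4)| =12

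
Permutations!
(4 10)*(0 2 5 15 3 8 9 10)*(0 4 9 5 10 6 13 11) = (0 2 10 9 6 13 11)(3 8 5 15) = [2, 1, 10, 8, 4, 15, 13, 7, 5, 6, 9, 0, 12, 11, 14, 3]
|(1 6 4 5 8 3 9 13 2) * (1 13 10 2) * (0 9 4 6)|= 12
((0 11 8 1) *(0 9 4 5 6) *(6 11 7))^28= (0 7 6)(1 11 4)(5 9 8)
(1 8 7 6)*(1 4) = (1 8 7 6 4) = [0, 8, 2, 3, 1, 5, 4, 6, 7]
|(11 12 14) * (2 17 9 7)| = 12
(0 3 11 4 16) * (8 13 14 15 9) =(0 3 11 4 16)(8 13 14 15 9) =[3, 1, 2, 11, 16, 5, 6, 7, 13, 8, 10, 4, 12, 14, 15, 9, 0]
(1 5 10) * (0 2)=(0 2)(1 5 10)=[2, 5, 0, 3, 4, 10, 6, 7, 8, 9, 1]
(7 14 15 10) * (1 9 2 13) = [0, 9, 13, 3, 4, 5, 6, 14, 8, 2, 7, 11, 12, 1, 15, 10] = (1 9 2 13)(7 14 15 10)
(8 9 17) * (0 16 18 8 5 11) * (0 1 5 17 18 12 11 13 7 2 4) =(0 16 12 11 1 5 13 7 2 4)(8 9 18) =[16, 5, 4, 3, 0, 13, 6, 2, 9, 18, 10, 1, 11, 7, 14, 15, 12, 17, 8]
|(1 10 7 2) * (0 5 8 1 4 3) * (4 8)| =|(0 5 4 3)(1 10 7 2 8)| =20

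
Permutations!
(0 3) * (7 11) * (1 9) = (0 3)(1 9)(7 11) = [3, 9, 2, 0, 4, 5, 6, 11, 8, 1, 10, 7]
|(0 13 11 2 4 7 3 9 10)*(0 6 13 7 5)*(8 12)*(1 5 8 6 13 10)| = |(0 7 3 9 1 5)(2 4 8 12 6 10 13 11)| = 24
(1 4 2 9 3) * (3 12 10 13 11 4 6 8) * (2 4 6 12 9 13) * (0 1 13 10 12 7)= (0 1 7)(2 10)(3 13 11 6 8)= [1, 7, 10, 13, 4, 5, 8, 0, 3, 9, 2, 6, 12, 11]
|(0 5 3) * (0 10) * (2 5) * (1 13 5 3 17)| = 4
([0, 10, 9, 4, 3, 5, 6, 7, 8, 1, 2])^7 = [0, 9, 10, 4, 3, 5, 6, 7, 8, 2, 1]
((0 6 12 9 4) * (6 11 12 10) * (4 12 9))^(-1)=(0 4 12 9 11)(6 10)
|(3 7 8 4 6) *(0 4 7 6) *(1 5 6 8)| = |(0 4)(1 5 6 3 8 7)| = 6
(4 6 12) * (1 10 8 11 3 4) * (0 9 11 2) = (0 9 11 3 4 6 12 1 10 8 2) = [9, 10, 0, 4, 6, 5, 12, 7, 2, 11, 8, 3, 1]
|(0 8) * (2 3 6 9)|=|(0 8)(2 3 6 9)|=4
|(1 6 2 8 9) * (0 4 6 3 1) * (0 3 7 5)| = |(0 4 6 2 8 9 3 1 7 5)| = 10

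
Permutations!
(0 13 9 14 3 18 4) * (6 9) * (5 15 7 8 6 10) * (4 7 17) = [13, 1, 2, 18, 0, 15, 9, 8, 6, 14, 5, 11, 12, 10, 3, 17, 16, 4, 7] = (0 13 10 5 15 17 4)(3 18 7 8 6 9 14)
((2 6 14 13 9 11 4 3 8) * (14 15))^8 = (2 3 11 13 15)(4 9 14 6 8)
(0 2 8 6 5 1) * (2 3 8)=(0 3 8 6 5 1)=[3, 0, 2, 8, 4, 1, 5, 7, 6]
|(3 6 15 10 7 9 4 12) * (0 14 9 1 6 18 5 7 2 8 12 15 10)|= |(0 14 9 4 15)(1 6 10 2 8 12 3 18 5 7)|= 10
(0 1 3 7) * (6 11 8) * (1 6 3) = (0 6 11 8 3 7) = [6, 1, 2, 7, 4, 5, 11, 0, 3, 9, 10, 8]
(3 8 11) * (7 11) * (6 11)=(3 8 7 6 11)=[0, 1, 2, 8, 4, 5, 11, 6, 7, 9, 10, 3]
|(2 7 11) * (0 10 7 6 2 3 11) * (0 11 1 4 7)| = 10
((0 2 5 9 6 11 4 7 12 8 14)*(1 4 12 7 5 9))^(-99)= ((0 2 9 6 11 12 8 14)(1 4 5))^(-99)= (0 12 9 14 11 2 8 6)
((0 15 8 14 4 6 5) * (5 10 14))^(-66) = (0 8)(4 10)(5 15)(6 14)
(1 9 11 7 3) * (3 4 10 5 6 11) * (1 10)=(1 9 3 10 5 6 11 7 4)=[0, 9, 2, 10, 1, 6, 11, 4, 8, 3, 5, 7]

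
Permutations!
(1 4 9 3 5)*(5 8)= (1 4 9 3 8 5)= [0, 4, 2, 8, 9, 1, 6, 7, 5, 3]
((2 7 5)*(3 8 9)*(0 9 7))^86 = ((0 9 3 8 7 5 2))^86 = (0 3 7 2 9 8 5)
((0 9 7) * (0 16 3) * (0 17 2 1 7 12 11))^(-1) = (0 11 12 9)(1 2 17 3 16 7)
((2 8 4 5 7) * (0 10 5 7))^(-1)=(0 5 10)(2 7 4 8)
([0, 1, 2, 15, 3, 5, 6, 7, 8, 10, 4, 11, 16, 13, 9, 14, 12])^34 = [0, 1, 2, 10, 9, 5, 6, 7, 8, 15, 14, 11, 12, 13, 3, 4, 16]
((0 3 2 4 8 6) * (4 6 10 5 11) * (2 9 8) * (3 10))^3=(0 11 6 5 2 10 4)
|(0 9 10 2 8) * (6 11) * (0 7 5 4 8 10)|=4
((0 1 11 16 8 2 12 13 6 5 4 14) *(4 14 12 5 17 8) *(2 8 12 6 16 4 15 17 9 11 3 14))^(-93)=(0 14 3 1)(2 5)(4 11 9 6)(12 16 17 13 15)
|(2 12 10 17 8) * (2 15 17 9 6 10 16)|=3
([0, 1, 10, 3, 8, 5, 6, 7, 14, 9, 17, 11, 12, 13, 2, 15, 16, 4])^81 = [0, 1, 4, 3, 2, 5, 6, 7, 10, 9, 8, 11, 12, 13, 17, 15, 16, 14]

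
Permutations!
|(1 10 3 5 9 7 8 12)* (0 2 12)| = |(0 2 12 1 10 3 5 9 7 8)| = 10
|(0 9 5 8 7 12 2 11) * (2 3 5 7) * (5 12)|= 14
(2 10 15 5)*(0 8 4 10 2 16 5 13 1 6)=(0 8 4 10 15 13 1 6)(5 16)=[8, 6, 2, 3, 10, 16, 0, 7, 4, 9, 15, 11, 12, 1, 14, 13, 5]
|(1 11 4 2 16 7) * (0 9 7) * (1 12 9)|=6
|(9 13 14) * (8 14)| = 4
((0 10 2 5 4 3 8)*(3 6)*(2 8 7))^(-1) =((0 10 8)(2 5 4 6 3 7))^(-1) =(0 8 10)(2 7 3 6 4 5)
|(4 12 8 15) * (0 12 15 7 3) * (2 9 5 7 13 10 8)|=|(0 12 2 9 5 7 3)(4 15)(8 13 10)|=42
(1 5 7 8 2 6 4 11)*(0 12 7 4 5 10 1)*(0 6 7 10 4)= (0 12 10 1 4 11 6 5)(2 7 8)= [12, 4, 7, 3, 11, 0, 5, 8, 2, 9, 1, 6, 10]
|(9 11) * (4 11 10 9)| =2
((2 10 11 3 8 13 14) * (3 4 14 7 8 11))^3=(2 11)(3 14)(4 10)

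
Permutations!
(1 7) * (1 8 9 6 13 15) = (1 7 8 9 6 13 15) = [0, 7, 2, 3, 4, 5, 13, 8, 9, 6, 10, 11, 12, 15, 14, 1]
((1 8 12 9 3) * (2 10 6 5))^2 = (1 12 3 8 9)(2 6)(5 10)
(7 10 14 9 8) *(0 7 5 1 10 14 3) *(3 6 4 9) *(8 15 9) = (0 7 14 3)(1 10 6 4 8 5)(9 15) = [7, 10, 2, 0, 8, 1, 4, 14, 5, 15, 6, 11, 12, 13, 3, 9]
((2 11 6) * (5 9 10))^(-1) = (2 6 11)(5 10 9)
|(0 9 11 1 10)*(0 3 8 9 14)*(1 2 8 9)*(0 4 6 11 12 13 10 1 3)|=12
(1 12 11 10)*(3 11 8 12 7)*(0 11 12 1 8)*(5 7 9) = [11, 9, 2, 12, 4, 7, 6, 3, 1, 5, 8, 10, 0] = (0 11 10 8 1 9 5 7 3 12)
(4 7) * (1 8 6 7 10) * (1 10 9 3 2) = (10)(1 8 6 7 4 9 3 2) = [0, 8, 1, 2, 9, 5, 7, 4, 6, 3, 10]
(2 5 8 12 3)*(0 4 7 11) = (0 4 7 11)(2 5 8 12 3) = [4, 1, 5, 2, 7, 8, 6, 11, 12, 9, 10, 0, 3]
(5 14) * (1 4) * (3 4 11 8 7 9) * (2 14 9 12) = [0, 11, 14, 4, 1, 9, 6, 12, 7, 3, 10, 8, 2, 13, 5] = (1 11 8 7 12 2 14 5 9 3 4)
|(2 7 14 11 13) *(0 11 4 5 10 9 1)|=|(0 11 13 2 7 14 4 5 10 9 1)|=11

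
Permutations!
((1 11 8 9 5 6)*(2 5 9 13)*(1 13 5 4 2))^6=((1 11 8 5 6 13)(2 4))^6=(13)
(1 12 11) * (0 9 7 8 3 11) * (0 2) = (0 9 7 8 3 11 1 12 2) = [9, 12, 0, 11, 4, 5, 6, 8, 3, 7, 10, 1, 2]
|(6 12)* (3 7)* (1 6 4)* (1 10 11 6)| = |(3 7)(4 10 11 6 12)| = 10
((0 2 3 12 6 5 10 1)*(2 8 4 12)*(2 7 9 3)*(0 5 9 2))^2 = ((0 8 4 12 6 9 3 7 2)(1 5 10))^2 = (0 4 6 3 2 8 12 9 7)(1 10 5)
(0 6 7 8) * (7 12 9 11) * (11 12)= (0 6 11 7 8)(9 12)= [6, 1, 2, 3, 4, 5, 11, 8, 0, 12, 10, 7, 9]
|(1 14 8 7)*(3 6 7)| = |(1 14 8 3 6 7)| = 6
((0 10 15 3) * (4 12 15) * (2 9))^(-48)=(15)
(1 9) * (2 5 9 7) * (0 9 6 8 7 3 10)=(0 9 1 3 10)(2 5 6 8 7)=[9, 3, 5, 10, 4, 6, 8, 2, 7, 1, 0]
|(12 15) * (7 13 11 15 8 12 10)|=10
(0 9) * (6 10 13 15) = (0 9)(6 10 13 15) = [9, 1, 2, 3, 4, 5, 10, 7, 8, 0, 13, 11, 12, 15, 14, 6]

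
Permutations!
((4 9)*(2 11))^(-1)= (2 11)(4 9)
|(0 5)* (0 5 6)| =|(0 6)| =2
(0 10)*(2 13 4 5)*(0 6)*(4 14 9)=[10, 1, 13, 3, 5, 2, 0, 7, 8, 4, 6, 11, 12, 14, 9]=(0 10 6)(2 13 14 9 4 5)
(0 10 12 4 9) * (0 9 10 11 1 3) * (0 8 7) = (0 11 1 3 8 7)(4 10 12) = [11, 3, 2, 8, 10, 5, 6, 0, 7, 9, 12, 1, 4]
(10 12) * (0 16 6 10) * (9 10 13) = (0 16 6 13 9 10 12) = [16, 1, 2, 3, 4, 5, 13, 7, 8, 10, 12, 11, 0, 9, 14, 15, 6]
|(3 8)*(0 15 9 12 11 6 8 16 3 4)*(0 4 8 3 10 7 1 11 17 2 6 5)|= |(0 15 9 12 17 2 6 3 16 10 7 1 11 5)|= 14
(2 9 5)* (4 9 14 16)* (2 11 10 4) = (2 14 16)(4 9 5 11 10) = [0, 1, 14, 3, 9, 11, 6, 7, 8, 5, 4, 10, 12, 13, 16, 15, 2]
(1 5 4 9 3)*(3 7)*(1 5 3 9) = (1 3 5 4)(7 9) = [0, 3, 2, 5, 1, 4, 6, 9, 8, 7]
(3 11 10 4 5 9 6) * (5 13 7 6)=(3 11 10 4 13 7 6)(5 9)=[0, 1, 2, 11, 13, 9, 3, 6, 8, 5, 4, 10, 12, 7]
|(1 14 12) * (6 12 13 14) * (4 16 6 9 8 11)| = |(1 9 8 11 4 16 6 12)(13 14)| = 8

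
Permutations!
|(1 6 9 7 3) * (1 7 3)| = 5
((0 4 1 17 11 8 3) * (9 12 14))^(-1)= ((0 4 1 17 11 8 3)(9 12 14))^(-1)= (0 3 8 11 17 1 4)(9 14 12)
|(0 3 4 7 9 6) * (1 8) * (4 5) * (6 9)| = |(9)(0 3 5 4 7 6)(1 8)| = 6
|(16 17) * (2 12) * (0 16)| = |(0 16 17)(2 12)| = 6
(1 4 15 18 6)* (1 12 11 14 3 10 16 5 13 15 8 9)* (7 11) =[0, 4, 2, 10, 8, 13, 12, 11, 9, 1, 16, 14, 7, 15, 3, 18, 5, 17, 6] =(1 4 8 9)(3 10 16 5 13 15 18 6 12 7 11 14)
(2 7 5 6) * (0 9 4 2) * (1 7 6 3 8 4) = (0 9 1 7 5 3 8 4 2 6) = [9, 7, 6, 8, 2, 3, 0, 5, 4, 1]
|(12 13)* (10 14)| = |(10 14)(12 13)| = 2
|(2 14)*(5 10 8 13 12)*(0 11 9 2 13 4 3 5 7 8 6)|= 14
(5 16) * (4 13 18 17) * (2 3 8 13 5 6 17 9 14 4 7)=(2 3 8 13 18 9 14 4 5 16 6 17 7)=[0, 1, 3, 8, 5, 16, 17, 2, 13, 14, 10, 11, 12, 18, 4, 15, 6, 7, 9]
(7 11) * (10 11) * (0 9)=(0 9)(7 10 11)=[9, 1, 2, 3, 4, 5, 6, 10, 8, 0, 11, 7]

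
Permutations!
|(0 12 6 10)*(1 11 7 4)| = |(0 12 6 10)(1 11 7 4)| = 4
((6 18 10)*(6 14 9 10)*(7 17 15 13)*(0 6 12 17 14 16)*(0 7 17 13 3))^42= ((0 6 18 12 13 17 15 3)(7 14 9 10 16))^42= (0 18 13 15)(3 6 12 17)(7 9 16 14 10)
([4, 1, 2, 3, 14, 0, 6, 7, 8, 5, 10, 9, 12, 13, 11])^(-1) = (0 5 9 11 14 4)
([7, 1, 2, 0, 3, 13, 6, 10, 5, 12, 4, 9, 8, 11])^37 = (0 10 3 7 4)(5 13 11 9 12 8)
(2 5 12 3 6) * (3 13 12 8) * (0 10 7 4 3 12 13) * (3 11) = (13)(0 10 7 4 11 3 6 2 5 8 12) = [10, 1, 5, 6, 11, 8, 2, 4, 12, 9, 7, 3, 0, 13]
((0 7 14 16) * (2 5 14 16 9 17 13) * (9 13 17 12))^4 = ((17)(0 7 16)(2 5 14 13)(9 12))^4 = (17)(0 7 16)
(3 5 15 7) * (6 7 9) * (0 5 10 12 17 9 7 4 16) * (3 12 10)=(0 5 15 7 12 17 9 6 4 16)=[5, 1, 2, 3, 16, 15, 4, 12, 8, 6, 10, 11, 17, 13, 14, 7, 0, 9]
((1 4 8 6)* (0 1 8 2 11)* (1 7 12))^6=(0 11 2 4 1 12 7)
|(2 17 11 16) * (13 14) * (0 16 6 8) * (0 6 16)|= |(2 17 11 16)(6 8)(13 14)|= 4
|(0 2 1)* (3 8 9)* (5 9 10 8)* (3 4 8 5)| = 15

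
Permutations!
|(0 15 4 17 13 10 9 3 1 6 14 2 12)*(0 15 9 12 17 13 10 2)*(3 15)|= |(0 9 15 4 13 2 17 10 12 3 1 6 14)|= 13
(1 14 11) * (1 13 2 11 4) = [0, 14, 11, 3, 1, 5, 6, 7, 8, 9, 10, 13, 12, 2, 4] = (1 14 4)(2 11 13)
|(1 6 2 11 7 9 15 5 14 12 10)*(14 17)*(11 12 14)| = |(1 6 2 12 10)(5 17 11 7 9 15)| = 30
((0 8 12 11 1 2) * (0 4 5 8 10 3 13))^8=((0 10 3 13)(1 2 4 5 8 12 11))^8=(13)(1 2 4 5 8 12 11)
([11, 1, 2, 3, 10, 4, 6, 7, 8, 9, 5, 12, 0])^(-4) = [12, 1, 2, 3, 5, 10, 6, 7, 8, 9, 4, 0, 11]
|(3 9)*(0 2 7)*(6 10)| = 6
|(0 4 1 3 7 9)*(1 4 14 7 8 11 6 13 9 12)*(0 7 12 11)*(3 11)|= |(0 14 12 1 11 6 13 9 7 3 8)|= 11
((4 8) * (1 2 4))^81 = (1 2 4 8)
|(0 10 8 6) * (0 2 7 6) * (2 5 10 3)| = |(0 3 2 7 6 5 10 8)| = 8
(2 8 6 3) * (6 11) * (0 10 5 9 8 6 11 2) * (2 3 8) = (11)(0 10 5 9 2 6 8 3) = [10, 1, 6, 0, 4, 9, 8, 7, 3, 2, 5, 11]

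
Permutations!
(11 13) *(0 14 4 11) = (0 14 4 11 13) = [14, 1, 2, 3, 11, 5, 6, 7, 8, 9, 10, 13, 12, 0, 4]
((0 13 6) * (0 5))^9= (0 13 6 5)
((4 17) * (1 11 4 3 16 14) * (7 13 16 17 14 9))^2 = ((1 11 4 14)(3 17)(7 13 16 9))^2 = (17)(1 4)(7 16)(9 13)(11 14)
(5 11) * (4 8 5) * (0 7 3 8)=(0 7 3 8 5 11 4)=[7, 1, 2, 8, 0, 11, 6, 3, 5, 9, 10, 4]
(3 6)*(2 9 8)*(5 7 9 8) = [0, 1, 8, 6, 4, 7, 3, 9, 2, 5] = (2 8)(3 6)(5 7 9)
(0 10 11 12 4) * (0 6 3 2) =(0 10 11 12 4 6 3 2) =[10, 1, 0, 2, 6, 5, 3, 7, 8, 9, 11, 12, 4]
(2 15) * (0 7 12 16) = (0 7 12 16)(2 15) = [7, 1, 15, 3, 4, 5, 6, 12, 8, 9, 10, 11, 16, 13, 14, 2, 0]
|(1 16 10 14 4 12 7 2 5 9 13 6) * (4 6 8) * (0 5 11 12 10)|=44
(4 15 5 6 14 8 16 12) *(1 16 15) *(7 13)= [0, 16, 2, 3, 1, 6, 14, 13, 15, 9, 10, 11, 4, 7, 8, 5, 12]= (1 16 12 4)(5 6 14 8 15)(7 13)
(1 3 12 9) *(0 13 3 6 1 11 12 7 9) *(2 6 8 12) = [13, 8, 6, 7, 4, 5, 1, 9, 12, 11, 10, 2, 0, 3] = (0 13 3 7 9 11 2 6 1 8 12)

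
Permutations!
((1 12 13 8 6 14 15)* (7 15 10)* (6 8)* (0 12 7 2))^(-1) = ((0 12 13 6 14 10 2)(1 7 15))^(-1) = (0 2 10 14 6 13 12)(1 15 7)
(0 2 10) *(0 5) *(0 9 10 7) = (0 2 7)(5 9 10) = [2, 1, 7, 3, 4, 9, 6, 0, 8, 10, 5]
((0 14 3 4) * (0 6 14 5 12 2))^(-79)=(0 5 12 2)(3 4 6 14)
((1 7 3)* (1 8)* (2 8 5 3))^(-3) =((1 7 2 8)(3 5))^(-3) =(1 7 2 8)(3 5)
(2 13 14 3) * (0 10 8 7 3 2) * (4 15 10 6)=(0 6 4 15 10 8 7 3)(2 13 14)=[6, 1, 13, 0, 15, 5, 4, 3, 7, 9, 8, 11, 12, 14, 2, 10]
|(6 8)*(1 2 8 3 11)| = 6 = |(1 2 8 6 3 11)|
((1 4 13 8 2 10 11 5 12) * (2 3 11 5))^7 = ((1 4 13 8 3 11 2 10 5 12))^7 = (1 10 3 4 5 11 13 12 2 8)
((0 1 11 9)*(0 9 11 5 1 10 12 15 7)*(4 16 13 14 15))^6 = ((0 10 12 4 16 13 14 15 7)(1 5))^6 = (0 14 4)(7 13 12)(10 15 16)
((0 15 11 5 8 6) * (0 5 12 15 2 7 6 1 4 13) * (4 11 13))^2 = ((0 2 7 6 5 8 1 11 12 15 13))^2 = (0 7 5 1 12 13 2 6 8 11 15)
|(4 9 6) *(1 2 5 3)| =12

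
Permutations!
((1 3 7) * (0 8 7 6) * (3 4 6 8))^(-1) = ((0 3 8 7 1 4 6))^(-1) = (0 6 4 1 7 8 3)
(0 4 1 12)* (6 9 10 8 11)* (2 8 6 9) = (0 4 1 12)(2 8 11 9 10 6) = [4, 12, 8, 3, 1, 5, 2, 7, 11, 10, 6, 9, 0]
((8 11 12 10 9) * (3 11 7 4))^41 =((3 11 12 10 9 8 7 4))^41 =(3 11 12 10 9 8 7 4)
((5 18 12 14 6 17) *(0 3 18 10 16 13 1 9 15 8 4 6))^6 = (0 3 18 12 14)(1 17 9 5 15 10 8 16 4 13 6)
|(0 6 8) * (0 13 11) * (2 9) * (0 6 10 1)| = |(0 10 1)(2 9)(6 8 13 11)| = 12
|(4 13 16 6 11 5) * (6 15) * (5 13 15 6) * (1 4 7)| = |(1 4 15 5 7)(6 11 13 16)| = 20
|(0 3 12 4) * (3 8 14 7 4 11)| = 15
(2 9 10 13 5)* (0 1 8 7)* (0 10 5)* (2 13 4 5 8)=(0 1 2 9 8 7 10 4 5 13)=[1, 2, 9, 3, 5, 13, 6, 10, 7, 8, 4, 11, 12, 0]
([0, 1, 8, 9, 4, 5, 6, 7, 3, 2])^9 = [0, 1, 8, 9, 4, 5, 6, 7, 3, 2]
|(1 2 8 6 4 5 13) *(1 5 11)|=6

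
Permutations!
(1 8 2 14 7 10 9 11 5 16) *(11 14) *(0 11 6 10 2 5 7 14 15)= [11, 8, 6, 3, 4, 16, 10, 2, 5, 15, 9, 7, 12, 13, 14, 0, 1]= (0 11 7 2 6 10 9 15)(1 8 5 16)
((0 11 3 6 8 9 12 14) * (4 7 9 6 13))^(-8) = ((0 11 3 13 4 7 9 12 14)(6 8))^(-8) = (0 11 3 13 4 7 9 12 14)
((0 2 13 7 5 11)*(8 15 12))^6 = (15) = ((0 2 13 7 5 11)(8 15 12))^6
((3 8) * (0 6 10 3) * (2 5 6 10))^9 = (0 10 3 8)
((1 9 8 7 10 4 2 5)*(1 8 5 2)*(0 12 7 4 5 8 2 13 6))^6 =(0 13 5 7)(1 8)(2 10 12 6)(4 9)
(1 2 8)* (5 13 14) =[0, 2, 8, 3, 4, 13, 6, 7, 1, 9, 10, 11, 12, 14, 5] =(1 2 8)(5 13 14)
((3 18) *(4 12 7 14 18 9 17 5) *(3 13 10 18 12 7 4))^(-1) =(3 5 17 9)(4 12 14 7)(10 13 18)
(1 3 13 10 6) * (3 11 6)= (1 11 6)(3 13 10)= [0, 11, 2, 13, 4, 5, 1, 7, 8, 9, 3, 6, 12, 10]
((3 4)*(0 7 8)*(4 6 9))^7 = ((0 7 8)(3 6 9 4))^7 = (0 7 8)(3 4 9 6)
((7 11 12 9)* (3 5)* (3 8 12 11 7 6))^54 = (12)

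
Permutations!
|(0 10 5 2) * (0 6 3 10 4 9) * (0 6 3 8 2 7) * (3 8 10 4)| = 8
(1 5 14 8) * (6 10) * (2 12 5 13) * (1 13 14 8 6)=(1 14 6 10)(2 12 5 8 13)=[0, 14, 12, 3, 4, 8, 10, 7, 13, 9, 1, 11, 5, 2, 6]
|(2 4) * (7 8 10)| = 6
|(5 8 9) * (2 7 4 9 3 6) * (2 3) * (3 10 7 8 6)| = 6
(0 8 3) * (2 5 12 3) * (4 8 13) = (0 13 4 8 2 5 12 3) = [13, 1, 5, 0, 8, 12, 6, 7, 2, 9, 10, 11, 3, 4]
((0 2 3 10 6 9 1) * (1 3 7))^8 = (10)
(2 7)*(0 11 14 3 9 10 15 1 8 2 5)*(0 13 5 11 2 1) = (0 2 7 11 14 3 9 10 15)(1 8)(5 13) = [2, 8, 7, 9, 4, 13, 6, 11, 1, 10, 15, 14, 12, 5, 3, 0]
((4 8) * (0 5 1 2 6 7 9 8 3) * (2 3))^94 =(0 1)(2 8 7)(3 5)(4 9 6)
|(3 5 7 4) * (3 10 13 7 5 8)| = |(3 8)(4 10 13 7)| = 4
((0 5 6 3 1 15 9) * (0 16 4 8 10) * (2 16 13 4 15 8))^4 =(0 1 5 8 6 10 3)(2 13 15)(4 9 16)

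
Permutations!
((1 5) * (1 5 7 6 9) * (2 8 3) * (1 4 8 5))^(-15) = (1 9 3)(2 7 4)(5 6 8) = ((1 7 6 9 4 8 3 2 5))^(-15)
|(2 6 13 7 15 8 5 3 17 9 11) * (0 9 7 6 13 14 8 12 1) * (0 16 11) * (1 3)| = 90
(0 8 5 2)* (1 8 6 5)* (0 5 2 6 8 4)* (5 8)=[5, 4, 8, 3, 0, 6, 2, 7, 1]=(0 5 6 2 8 1 4)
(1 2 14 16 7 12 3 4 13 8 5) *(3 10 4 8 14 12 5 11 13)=[0, 2, 12, 8, 3, 1, 6, 5, 11, 9, 4, 13, 10, 14, 16, 15, 7]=(1 2 12 10 4 3 8 11 13 14 16 7 5)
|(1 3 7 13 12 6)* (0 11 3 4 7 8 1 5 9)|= |(0 11 3 8 1 4 7 13 12 6 5 9)|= 12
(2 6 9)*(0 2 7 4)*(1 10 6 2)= [1, 10, 2, 3, 0, 5, 9, 4, 8, 7, 6]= (0 1 10 6 9 7 4)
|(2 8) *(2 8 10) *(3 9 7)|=6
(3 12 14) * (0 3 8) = (0 3 12 14 8) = [3, 1, 2, 12, 4, 5, 6, 7, 0, 9, 10, 11, 14, 13, 8]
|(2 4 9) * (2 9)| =|(9)(2 4)| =2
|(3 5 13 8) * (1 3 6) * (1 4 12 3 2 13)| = 9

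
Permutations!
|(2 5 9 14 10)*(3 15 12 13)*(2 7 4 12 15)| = 10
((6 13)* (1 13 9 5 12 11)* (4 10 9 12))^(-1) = ((1 13 6 12 11)(4 10 9 5))^(-1) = (1 11 12 6 13)(4 5 9 10)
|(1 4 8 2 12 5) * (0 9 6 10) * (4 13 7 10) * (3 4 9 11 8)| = 10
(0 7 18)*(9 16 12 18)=[7, 1, 2, 3, 4, 5, 6, 9, 8, 16, 10, 11, 18, 13, 14, 15, 12, 17, 0]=(0 7 9 16 12 18)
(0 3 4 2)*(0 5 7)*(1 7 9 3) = [1, 7, 5, 4, 2, 9, 6, 0, 8, 3] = (0 1 7)(2 5 9 3 4)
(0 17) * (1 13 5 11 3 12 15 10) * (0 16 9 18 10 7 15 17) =(1 13 5 11 3 12 17 16 9 18 10)(7 15) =[0, 13, 2, 12, 4, 11, 6, 15, 8, 18, 1, 3, 17, 5, 14, 7, 9, 16, 10]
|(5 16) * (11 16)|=3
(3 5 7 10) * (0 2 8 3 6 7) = (0 2 8 3 5)(6 7 10) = [2, 1, 8, 5, 4, 0, 7, 10, 3, 9, 6]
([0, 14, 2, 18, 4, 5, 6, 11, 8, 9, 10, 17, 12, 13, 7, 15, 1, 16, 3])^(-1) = (1 16 17 11 7 14)(3 18)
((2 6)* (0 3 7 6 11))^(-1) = (0 11 2 6 7 3)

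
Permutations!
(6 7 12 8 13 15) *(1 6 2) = (1 6 7 12 8 13 15 2) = [0, 6, 1, 3, 4, 5, 7, 12, 13, 9, 10, 11, 8, 15, 14, 2]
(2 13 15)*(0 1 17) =(0 1 17)(2 13 15) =[1, 17, 13, 3, 4, 5, 6, 7, 8, 9, 10, 11, 12, 15, 14, 2, 16, 0]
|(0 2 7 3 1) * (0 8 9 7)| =10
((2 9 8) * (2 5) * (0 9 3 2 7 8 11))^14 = (0 11 9)(5 8 7)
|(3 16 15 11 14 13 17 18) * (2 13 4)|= 10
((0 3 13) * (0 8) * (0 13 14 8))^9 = (0 13 8 14 3)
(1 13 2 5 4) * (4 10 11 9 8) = (1 13 2 5 10 11 9 8 4) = [0, 13, 5, 3, 1, 10, 6, 7, 4, 8, 11, 9, 12, 2]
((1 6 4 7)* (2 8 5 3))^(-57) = ((1 6 4 7)(2 8 5 3))^(-57) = (1 7 4 6)(2 3 5 8)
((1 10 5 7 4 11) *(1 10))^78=((4 11 10 5 7))^78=(4 5 11 7 10)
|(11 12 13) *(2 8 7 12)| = |(2 8 7 12 13 11)| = 6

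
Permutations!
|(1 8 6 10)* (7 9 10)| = 6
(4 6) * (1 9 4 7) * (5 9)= (1 5 9 4 6 7)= [0, 5, 2, 3, 6, 9, 7, 1, 8, 4]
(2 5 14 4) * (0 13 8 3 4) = [13, 1, 5, 4, 2, 14, 6, 7, 3, 9, 10, 11, 12, 8, 0] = (0 13 8 3 4 2 5 14)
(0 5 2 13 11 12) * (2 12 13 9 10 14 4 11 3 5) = (0 2 9 10 14 4 11 13 3 5 12) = [2, 1, 9, 5, 11, 12, 6, 7, 8, 10, 14, 13, 0, 3, 4]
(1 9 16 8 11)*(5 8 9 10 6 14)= [0, 10, 2, 3, 4, 8, 14, 7, 11, 16, 6, 1, 12, 13, 5, 15, 9]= (1 10 6 14 5 8 11)(9 16)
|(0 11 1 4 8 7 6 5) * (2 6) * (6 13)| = |(0 11 1 4 8 7 2 13 6 5)| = 10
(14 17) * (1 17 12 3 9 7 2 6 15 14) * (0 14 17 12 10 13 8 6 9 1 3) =(0 14 10 13 8 6 15 17 3 1 12)(2 9 7) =[14, 12, 9, 1, 4, 5, 15, 2, 6, 7, 13, 11, 0, 8, 10, 17, 16, 3]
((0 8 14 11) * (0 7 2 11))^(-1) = ((0 8 14)(2 11 7))^(-1) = (0 14 8)(2 7 11)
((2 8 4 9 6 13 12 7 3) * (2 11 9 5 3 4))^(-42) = (3 6 7)(4 11 13)(5 9 12)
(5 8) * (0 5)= (0 5 8)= [5, 1, 2, 3, 4, 8, 6, 7, 0]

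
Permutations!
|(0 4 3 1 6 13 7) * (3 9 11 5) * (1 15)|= 11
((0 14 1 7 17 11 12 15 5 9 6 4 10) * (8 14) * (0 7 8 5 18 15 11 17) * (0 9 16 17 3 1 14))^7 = ((0 5 16 17 3 1 8)(4 10 7 9 6)(11 12)(15 18))^7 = (4 7 6 10 9)(11 12)(15 18)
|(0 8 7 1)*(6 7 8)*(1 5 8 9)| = 7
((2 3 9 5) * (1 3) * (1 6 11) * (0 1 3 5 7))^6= (0 3 2)(1 9 6)(5 7 11)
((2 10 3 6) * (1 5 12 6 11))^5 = (1 10 12 11 2 5 3 6)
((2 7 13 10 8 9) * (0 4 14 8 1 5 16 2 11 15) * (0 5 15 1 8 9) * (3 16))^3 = (0 9 15 16 13)(1 3 7 8 14)(2 10 4 11 5)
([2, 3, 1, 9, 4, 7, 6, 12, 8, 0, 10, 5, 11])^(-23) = (0 1 9 2 3)(5 7 12 11)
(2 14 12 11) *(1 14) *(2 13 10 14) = (1 2)(10 14 12 11 13) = [0, 2, 1, 3, 4, 5, 6, 7, 8, 9, 14, 13, 11, 10, 12]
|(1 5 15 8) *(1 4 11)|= |(1 5 15 8 4 11)|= 6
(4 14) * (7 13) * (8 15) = (4 14)(7 13)(8 15) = [0, 1, 2, 3, 14, 5, 6, 13, 15, 9, 10, 11, 12, 7, 4, 8]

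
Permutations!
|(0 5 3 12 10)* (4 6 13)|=|(0 5 3 12 10)(4 6 13)|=15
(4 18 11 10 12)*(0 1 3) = [1, 3, 2, 0, 18, 5, 6, 7, 8, 9, 12, 10, 4, 13, 14, 15, 16, 17, 11] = (0 1 3)(4 18 11 10 12)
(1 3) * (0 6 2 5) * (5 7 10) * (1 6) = (0 1 3 6 2 7 10 5) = [1, 3, 7, 6, 4, 0, 2, 10, 8, 9, 5]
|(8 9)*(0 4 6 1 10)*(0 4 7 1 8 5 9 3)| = 8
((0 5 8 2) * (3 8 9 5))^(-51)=(0 3 8 2)(5 9)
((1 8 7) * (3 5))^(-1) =(1 7 8)(3 5)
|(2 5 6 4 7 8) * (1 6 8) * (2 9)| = 4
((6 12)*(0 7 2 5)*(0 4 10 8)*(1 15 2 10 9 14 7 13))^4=(0 2 14)(1 4 10)(5 7 13)(8 15 9)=((0 13 1 15 2 5 4 9 14 7 10 8)(6 12))^4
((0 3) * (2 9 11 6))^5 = (0 3)(2 9 11 6)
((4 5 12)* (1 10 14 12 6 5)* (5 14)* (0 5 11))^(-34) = (0 6 12 1 11 5 14 4 10)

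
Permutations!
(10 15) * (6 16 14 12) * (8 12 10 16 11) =(6 11 8 12)(10 15 16 14) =[0, 1, 2, 3, 4, 5, 11, 7, 12, 9, 15, 8, 6, 13, 10, 16, 14]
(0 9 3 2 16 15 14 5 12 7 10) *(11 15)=[9, 1, 16, 2, 4, 12, 6, 10, 8, 3, 0, 15, 7, 13, 5, 14, 11]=(0 9 3 2 16 11 15 14 5 12 7 10)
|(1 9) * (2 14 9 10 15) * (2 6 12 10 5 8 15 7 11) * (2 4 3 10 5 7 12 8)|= 33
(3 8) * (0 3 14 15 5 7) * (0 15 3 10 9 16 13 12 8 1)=(0 10 9 16 13 12 8 14 3 1)(5 7 15)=[10, 0, 2, 1, 4, 7, 6, 15, 14, 16, 9, 11, 8, 12, 3, 5, 13]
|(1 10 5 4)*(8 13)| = 4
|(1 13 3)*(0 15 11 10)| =|(0 15 11 10)(1 13 3)| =12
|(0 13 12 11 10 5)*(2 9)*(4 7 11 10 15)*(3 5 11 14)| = 22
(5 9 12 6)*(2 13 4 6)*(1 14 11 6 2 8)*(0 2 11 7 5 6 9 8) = (0 2 13 4 11 9 12)(1 14 7 5 8) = [2, 14, 13, 3, 11, 8, 6, 5, 1, 12, 10, 9, 0, 4, 7]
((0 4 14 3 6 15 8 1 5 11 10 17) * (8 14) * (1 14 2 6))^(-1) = (0 17 10 11 5 1 3 14 8 4)(2 15 6)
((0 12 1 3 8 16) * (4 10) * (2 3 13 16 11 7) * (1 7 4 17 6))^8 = ((0 12 7 2 3 8 11 4 10 17 6 1 13 16))^8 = (0 10 7 6 3 13 11)(1 8 16 4 12 17 2)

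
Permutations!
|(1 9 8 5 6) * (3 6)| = 6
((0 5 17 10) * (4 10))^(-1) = ((0 5 17 4 10))^(-1) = (0 10 4 17 5)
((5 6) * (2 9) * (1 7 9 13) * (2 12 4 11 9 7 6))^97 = ((1 6 5 2 13)(4 11 9 12))^97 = (1 5 13 6 2)(4 11 9 12)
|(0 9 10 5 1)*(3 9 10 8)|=12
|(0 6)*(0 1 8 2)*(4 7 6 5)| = 8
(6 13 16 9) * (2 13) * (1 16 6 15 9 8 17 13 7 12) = (1 16 8 17 13 6 2 7 12)(9 15) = [0, 16, 7, 3, 4, 5, 2, 12, 17, 15, 10, 11, 1, 6, 14, 9, 8, 13]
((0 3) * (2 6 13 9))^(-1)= (0 3)(2 9 13 6)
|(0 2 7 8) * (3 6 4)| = |(0 2 7 8)(3 6 4)| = 12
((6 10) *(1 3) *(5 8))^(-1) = ((1 3)(5 8)(6 10))^(-1) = (1 3)(5 8)(6 10)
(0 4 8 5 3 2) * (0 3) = [4, 1, 3, 2, 8, 0, 6, 7, 5] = (0 4 8 5)(2 3)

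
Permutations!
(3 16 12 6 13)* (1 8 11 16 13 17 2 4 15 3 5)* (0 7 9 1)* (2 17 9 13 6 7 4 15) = (17)(0 4 2 15 3 6 9 1 8 11 16 12 7 13 5) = [4, 8, 15, 6, 2, 0, 9, 13, 11, 1, 10, 16, 7, 5, 14, 3, 12, 17]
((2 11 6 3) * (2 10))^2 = ((2 11 6 3 10))^2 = (2 6 10 11 3)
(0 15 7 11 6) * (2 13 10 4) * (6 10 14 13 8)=(0 15 7 11 10 4 2 8 6)(13 14)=[15, 1, 8, 3, 2, 5, 0, 11, 6, 9, 4, 10, 12, 14, 13, 7]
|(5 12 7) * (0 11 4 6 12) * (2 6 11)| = 6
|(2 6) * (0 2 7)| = 4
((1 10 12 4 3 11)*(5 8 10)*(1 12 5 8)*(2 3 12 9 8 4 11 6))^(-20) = (1 9)(2 3 6)(4 8)(5 11)(10 12)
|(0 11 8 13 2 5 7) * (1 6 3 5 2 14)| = |(0 11 8 13 14 1 6 3 5 7)| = 10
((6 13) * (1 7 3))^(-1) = ((1 7 3)(6 13))^(-1) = (1 3 7)(6 13)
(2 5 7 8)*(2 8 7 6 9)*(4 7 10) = (2 5 6 9)(4 7 10) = [0, 1, 5, 3, 7, 6, 9, 10, 8, 2, 4]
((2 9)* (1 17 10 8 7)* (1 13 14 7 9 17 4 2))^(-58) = (1 8 17 4 9 10 2)(7 14 13)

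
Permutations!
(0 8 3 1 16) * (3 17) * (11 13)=(0 8 17 3 1 16)(11 13)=[8, 16, 2, 1, 4, 5, 6, 7, 17, 9, 10, 13, 12, 11, 14, 15, 0, 3]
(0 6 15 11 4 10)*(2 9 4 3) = (0 6 15 11 3 2 9 4 10) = [6, 1, 9, 2, 10, 5, 15, 7, 8, 4, 0, 3, 12, 13, 14, 11]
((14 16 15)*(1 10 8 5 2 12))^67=(1 10 8 5 2 12)(14 16 15)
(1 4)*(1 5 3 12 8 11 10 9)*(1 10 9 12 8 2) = (1 4 5 3 8 11 9 10 12 2) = [0, 4, 1, 8, 5, 3, 6, 7, 11, 10, 12, 9, 2]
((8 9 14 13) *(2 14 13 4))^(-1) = ((2 14 4)(8 9 13))^(-1) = (2 4 14)(8 13 9)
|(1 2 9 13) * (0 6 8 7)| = |(0 6 8 7)(1 2 9 13)| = 4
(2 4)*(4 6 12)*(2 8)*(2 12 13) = [0, 1, 6, 3, 8, 5, 13, 7, 12, 9, 10, 11, 4, 2] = (2 6 13)(4 8 12)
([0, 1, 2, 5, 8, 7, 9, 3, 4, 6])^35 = [0, 1, 2, 7, 8, 3, 9, 5, 4, 6]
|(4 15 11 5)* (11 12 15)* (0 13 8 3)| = |(0 13 8 3)(4 11 5)(12 15)| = 12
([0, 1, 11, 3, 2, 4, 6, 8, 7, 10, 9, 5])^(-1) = [0, 1, 4, 3, 5, 11, 6, 8, 7, 10, 9, 2]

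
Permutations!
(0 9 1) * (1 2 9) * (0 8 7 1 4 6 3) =(0 4 6 3)(1 8 7)(2 9) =[4, 8, 9, 0, 6, 5, 3, 1, 7, 2]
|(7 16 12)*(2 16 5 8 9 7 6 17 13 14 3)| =8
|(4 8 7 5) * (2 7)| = |(2 7 5 4 8)| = 5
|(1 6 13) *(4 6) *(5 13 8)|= |(1 4 6 8 5 13)|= 6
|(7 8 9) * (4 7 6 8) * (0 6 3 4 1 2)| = |(0 6 8 9 3 4 7 1 2)| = 9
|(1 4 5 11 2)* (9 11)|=|(1 4 5 9 11 2)|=6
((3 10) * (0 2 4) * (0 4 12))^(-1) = ((0 2 12)(3 10))^(-1) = (0 12 2)(3 10)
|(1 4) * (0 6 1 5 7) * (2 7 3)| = 8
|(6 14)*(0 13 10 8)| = 4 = |(0 13 10 8)(6 14)|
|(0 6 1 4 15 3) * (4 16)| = 7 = |(0 6 1 16 4 15 3)|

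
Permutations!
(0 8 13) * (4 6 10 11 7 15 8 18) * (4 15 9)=(0 18 15 8 13)(4 6 10 11 7 9)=[18, 1, 2, 3, 6, 5, 10, 9, 13, 4, 11, 7, 12, 0, 14, 8, 16, 17, 15]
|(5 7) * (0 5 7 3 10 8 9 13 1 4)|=9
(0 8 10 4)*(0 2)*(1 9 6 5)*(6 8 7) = (0 7 6 5 1 9 8 10 4 2) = [7, 9, 0, 3, 2, 1, 5, 6, 10, 8, 4]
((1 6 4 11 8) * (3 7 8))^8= ((1 6 4 11 3 7 8))^8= (1 6 4 11 3 7 8)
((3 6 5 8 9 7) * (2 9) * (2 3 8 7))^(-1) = (2 9)(3 8 7 5 6)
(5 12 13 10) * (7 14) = (5 12 13 10)(7 14) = [0, 1, 2, 3, 4, 12, 6, 14, 8, 9, 5, 11, 13, 10, 7]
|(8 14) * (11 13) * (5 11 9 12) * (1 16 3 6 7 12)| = 10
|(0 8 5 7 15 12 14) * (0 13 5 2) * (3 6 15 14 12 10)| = 12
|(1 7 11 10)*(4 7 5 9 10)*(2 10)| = |(1 5 9 2 10)(4 7 11)| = 15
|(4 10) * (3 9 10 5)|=|(3 9 10 4 5)|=5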